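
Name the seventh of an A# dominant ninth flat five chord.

Root of A# dominant ninth flat five = A-sharp. The 7th is a minor 7th: A-sharp up a minor 7th → G-sharp.

G-sharp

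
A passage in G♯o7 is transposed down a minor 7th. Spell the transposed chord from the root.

A#  C#  E  G

A minor 7th down from G# is A#, so the new chord is A# diminished seventh.
- root: A#
- minor 3rd: C#
- diminished 5th: E
- diminished 7th: G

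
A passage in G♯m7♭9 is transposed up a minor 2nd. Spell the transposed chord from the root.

A minor 2nd up from G# is A, so the new chord is A minor seventh flat nine.
root → A
3rd (minor 3rd) → C
5th (perfect 5th) → E
7th (minor 7th) → G
9th (minor 9th) → Bb

A, C, E, G, Bb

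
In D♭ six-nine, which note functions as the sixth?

Bb

Root of D♭ six-nine = Db. The 6th is a major 6th: Db up a major 6th → Bb.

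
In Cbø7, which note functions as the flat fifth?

Cbø7 is built on C♭; its 5th is a diminished 5th above the root.
A fifth above C uses the letter G, and the diminished 5th above C♭ is G𝄫.

G𝄫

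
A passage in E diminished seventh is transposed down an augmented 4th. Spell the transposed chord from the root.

B-flat – D-flat – F-flat – A-double-flat

An augmented 4th down from E is B-flat, so the new chord is B-flat diminished seventh.
B-flat — root
D-flat — minor 3rd
F-flat — diminished 5th
A-double-flat — diminished 7th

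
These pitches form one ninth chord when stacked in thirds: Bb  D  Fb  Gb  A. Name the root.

Gb

Stacking in thirds gives Gb – Bb – D – Fb – A, so Gb is the root — Gb dominant seventh sharp nine sharp five.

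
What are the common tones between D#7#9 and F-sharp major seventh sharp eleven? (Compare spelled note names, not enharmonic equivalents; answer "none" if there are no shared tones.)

A♯ – C♯

D#7#9: D♯ F𝄪 A♯ C♯ E𝄪
F-sharp major seventh sharp eleven: F♯ A♯ C♯ E♯ B♯
Common to both → A♯, C♯.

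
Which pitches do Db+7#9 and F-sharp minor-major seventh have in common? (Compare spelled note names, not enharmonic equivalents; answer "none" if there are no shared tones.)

Db+7#9 = Db, F, A, Cb, E.
F-sharp minor-major seventh = F#, A, C#, E#.
Shared: A.

A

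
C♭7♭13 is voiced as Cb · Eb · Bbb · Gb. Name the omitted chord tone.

C♭7♭13 = Cb, Eb, Gb, Bbb, Abb. The voicing lacks the 13th (minor 13th), Abb.

Abb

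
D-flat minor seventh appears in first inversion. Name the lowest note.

Fb

D-flat minor seventh in root position is Db–Fb–Ab–Cb.
First inversion places the third in the bass, which is Fb.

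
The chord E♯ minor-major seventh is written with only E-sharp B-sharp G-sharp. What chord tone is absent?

D-double-sharp

The full E♯ minor-major seventh chord is E-sharp, G-sharp, B-sharp, D-double-sharp.
Comparing with the voicing, the major 7th (7th) — D-double-sharp — is absent.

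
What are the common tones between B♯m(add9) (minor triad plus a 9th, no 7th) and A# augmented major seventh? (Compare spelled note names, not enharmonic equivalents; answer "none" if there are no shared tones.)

C##

B♯m(add9): B# D# F## C##
A# augmented major seventh: A# C## E## G##
Common to both → C##.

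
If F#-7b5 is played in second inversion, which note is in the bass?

C

F#-7b5 in root position is F♯–A–C–E.
Second inversion places the fifth in the bass, which is C.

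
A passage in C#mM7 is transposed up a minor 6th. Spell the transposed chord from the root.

A  C  E  G#

Transposed root: C# → A (minor 6th up). So we spell A minor-major seventh:
Root: A
Minor 3rd (3rd): C
Perfect 5th (5th): E
Major 7th (7th): G#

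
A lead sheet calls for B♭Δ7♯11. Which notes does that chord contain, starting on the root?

B♭Δ7♯11: major seventh sharp eleven on Bb.
Root: Bb
Major 3rd (3rd): D
Perfect 5th (5th): F
Major 7th (7th): A
Augmented 11th (11th): E

Bb, D, F, A, E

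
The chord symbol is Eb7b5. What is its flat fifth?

Eb7b5 is built on E♭; its 5th is a diminished 5th above the root.
A fifth above E uses the letter B, and the diminished 5th above E♭ is B𝄫.

B𝄫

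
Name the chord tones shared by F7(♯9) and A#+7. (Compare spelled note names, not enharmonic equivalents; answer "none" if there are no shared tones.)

G♯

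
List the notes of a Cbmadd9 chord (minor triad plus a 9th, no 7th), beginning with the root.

C♭ – E𝄫 – G♭ – D♭

Cbmadd9 is a minor added-ninth built on C♭.
root → C♭
3rd (minor 3rd) → E𝄫
5th (perfect 5th) → G♭
9th (major 9th) → D♭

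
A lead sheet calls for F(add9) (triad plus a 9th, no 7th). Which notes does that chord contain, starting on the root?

F A C G

F(add9) is an added-ninth built on F.
- root: F
- major 3rd: A
- perfect 5th: C
- major 9th: G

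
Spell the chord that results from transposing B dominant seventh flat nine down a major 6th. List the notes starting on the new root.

Transposed root: B → D (major 6th down). So we spell D dominant seventh flat nine:
D — root
F# — major 3rd
A — perfect 5th
C — minor 7th
Eb — minor 9th

D, F#, A, C, Eb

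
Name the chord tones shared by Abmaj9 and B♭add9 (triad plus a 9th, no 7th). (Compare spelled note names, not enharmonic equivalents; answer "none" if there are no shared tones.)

C – Bb

Abmaj9 = Ab, C, Eb, G, Bb.
B♭add9 = Bb, D, F, C.
Shared: C, Bb.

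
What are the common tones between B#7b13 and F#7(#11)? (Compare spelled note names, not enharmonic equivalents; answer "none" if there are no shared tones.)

B♯, A♯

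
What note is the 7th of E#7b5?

D#

E#7b5 is built on E#; its 7th is a minor 7th above the root.
A seventh above E uses the letter D, and the minor 7th above E# is D#.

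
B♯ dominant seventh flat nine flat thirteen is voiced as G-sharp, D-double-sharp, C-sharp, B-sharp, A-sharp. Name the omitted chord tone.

F-double-sharp

B♯ dominant seventh flat nine flat thirteen = B-sharp, D-double-sharp, F-double-sharp, A-sharp, C-sharp, G-sharp. The voicing lacks the 5th (perfect 5th), F-double-sharp.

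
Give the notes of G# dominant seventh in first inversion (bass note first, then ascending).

B#  D#  F#  G#

G# dominant seventh = G#–B#–D#–F#; first inversion → third (B#) lowest.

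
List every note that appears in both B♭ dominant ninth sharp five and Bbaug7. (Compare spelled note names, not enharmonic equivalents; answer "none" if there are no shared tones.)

B♭ – D – F♯ – A♭

B♭ dominant ninth sharp five = B♭, D, F♯, A♭, C.
Bbaug7 = B♭, D, F♯, A♭.
Shared: B♭, D, F♯, A♭.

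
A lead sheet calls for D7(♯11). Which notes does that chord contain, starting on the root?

D7(♯11) is a dominant seventh sharp eleven built on D.
- root: D
- major 3rd: F#
- perfect 5th: A
- minor 7th: C
- augmented 11th: G#

D  F#  A  C  G#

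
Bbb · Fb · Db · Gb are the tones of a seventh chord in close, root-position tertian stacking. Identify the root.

Gb

Stacking in thirds gives Gb – Bbb – Db – Fb, so Gb is the root — Gb minor seventh.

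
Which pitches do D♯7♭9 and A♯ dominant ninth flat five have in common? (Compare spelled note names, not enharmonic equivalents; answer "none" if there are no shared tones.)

A#  E

D♯7♭9: D# F## A# C# E
A♯ dominant ninth flat five: A# C## E G# B#
Common to both → A#, E.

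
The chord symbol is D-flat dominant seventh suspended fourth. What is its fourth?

Gb

D-flat dominant seventh suspended fourth is built on Db; its 4th is a perfect 4th above the root.
A fourth above D uses the letter G, and the perfect 4th above Db is Gb.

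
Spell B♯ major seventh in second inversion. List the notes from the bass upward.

F##, A##, B#, D##

In root position, B♯ major seventh is B#–D##–F##–A##.
Second inversion puts the fifth (F##) in the bass.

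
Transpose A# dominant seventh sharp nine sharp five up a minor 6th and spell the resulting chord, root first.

F-sharp A-sharp C-double-sharp E G-double-sharp

A-sharp up a minor 6th → F-sharp. New chord: F-sharp dominant seventh sharp nine sharp five.
Root: F-sharp
Major 3rd (3rd): A-sharp
Augmented 5th (5th): C-double-sharp
Minor 7th (7th): E
Augmented 9th (9th): G-double-sharp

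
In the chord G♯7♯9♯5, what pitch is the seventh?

F#

Root of G♯7♯9♯5 = G#. The 7th is a minor 7th: G# up a minor 7th → F#.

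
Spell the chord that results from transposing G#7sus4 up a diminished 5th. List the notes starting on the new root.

D  G  A  C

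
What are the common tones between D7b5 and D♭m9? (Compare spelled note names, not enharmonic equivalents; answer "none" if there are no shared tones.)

D7b5: D F# Ab C
D♭m9: Db Fb Ab Cb Eb
Common to both → Ab.

Ab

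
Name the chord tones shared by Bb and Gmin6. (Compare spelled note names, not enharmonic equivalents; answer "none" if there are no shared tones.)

Bb = Bb, D, F.
Gmin6 = G, Bb, D, E.
Shared: Bb, D.

Bb, D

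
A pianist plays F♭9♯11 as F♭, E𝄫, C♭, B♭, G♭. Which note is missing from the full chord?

A♭

The full F♭9♯11 chord is F♭, A♭, C♭, E𝄫, G♭, B♭.
Comparing with the voicing, the major 3rd (3rd) — A♭ — is absent.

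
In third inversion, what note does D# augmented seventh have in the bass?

C#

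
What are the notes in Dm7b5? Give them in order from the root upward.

D  F  Ab  C

Dm7b5 is a half-diminished seventh built on D.
root → D
3rd (minor 3rd) → F
5th (diminished 5th) → Ab
7th (minor 7th) → C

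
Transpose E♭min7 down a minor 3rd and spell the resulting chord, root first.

Eb down a minor 3rd → C. New chord: C minor seventh.
C — root
Eb — minor 3rd
G — perfect 5th
Bb — minor 7th

C  Eb  G  Bb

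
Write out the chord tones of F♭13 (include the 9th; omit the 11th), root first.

Fb  Ab  Cb  Ebb  Gb  Db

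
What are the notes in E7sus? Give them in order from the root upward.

Root E, quality dominant seventh suspended fourth:
E — root
A — perfect 4th
B — perfect 5th
D — minor 7th

E, A, B, D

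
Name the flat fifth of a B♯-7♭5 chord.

B♯-7♭5 is built on B#; its 5th is a diminished 5th above the root.
A fifth above B uses the letter F, and the diminished 5th above B# is F#.

F#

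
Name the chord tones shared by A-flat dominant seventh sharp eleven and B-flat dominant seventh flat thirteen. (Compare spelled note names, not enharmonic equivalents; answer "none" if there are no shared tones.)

A-flat G-flat D

A-flat dominant seventh sharp eleven = A-flat, C, E-flat, G-flat, D.
B-flat dominant seventh flat thirteen = B-flat, D, F, A-flat, G-flat.
Shared: A-flat, G-flat, D.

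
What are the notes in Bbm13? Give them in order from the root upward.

B♭ – D♭ – F – A♭ – C – E♭ – G

Bbm13: minor thirteenth on B♭.
- root: B♭
- minor 3rd: D♭
- perfect 5th: F
- minor 7th: A♭
- major 9th: C
- perfect 11th: E♭
- major 13th: G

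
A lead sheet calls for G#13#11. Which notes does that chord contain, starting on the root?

G#13#11 is a dominant thirteenth sharp eleven built on G#.
Root: G#
Major 3rd (3rd): B#
Perfect 5th (5th): D#
Minor 7th (7th): F#
Major 9th (9th): A#
Augmented 11th (11th): C##
Major 13th (13th): E#

G# – B# – D# – F# – A# – C## – E#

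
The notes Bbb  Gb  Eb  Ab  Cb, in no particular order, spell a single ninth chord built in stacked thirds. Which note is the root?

Arranged so that each adjacent pair is a third by letter name: Ab – Cb – Eb – Gb – Bbb.
The bottom of that stack, Ab, is the root (this is Ab minor seventh flat nine).

Ab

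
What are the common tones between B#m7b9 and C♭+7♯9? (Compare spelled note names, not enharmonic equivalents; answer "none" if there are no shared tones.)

none

B#m7b9: B# D# F## A# C#
C♭+7♯9: Cb Eb G Bbb D
Common to both → none.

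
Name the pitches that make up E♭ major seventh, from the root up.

Eb G Bb D

E♭ major seventh is a major seventh built on Eb.
Eb — root
G — major 3rd
Bb — perfect 5th
D — major 7th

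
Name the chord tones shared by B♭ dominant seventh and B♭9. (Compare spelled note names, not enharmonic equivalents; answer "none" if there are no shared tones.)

Bb, D, F, Ab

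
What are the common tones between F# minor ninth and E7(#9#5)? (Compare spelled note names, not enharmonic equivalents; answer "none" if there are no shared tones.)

E – G♯

F# minor ninth = F♯, A, C♯, E, G♯.
E7(#9#5) = E, G♯, B♯, D, F𝄪.
Shared: E, G♯.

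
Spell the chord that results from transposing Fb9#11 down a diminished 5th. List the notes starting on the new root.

A diminished 5th down from F♭ is B♭, so the new chord is B♭ dominant ninth sharp eleven.
B♭ — root
D — major 3rd
F — perfect 5th
A♭ — minor 7th
C — major 9th
E — augmented 11th

B♭ – D – F – A♭ – C – E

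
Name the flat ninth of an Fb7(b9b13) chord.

Gbb

Root of Fb7(b9b13) = Fb. The 9th is a minor 9th: Fb up a minor 9th → Gbb.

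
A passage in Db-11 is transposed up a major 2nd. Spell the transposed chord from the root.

Db up a major 2nd → Eb. New chord: Eb minor eleventh.
- root: Eb
- minor 3rd: Gb
- perfect 5th: Bb
- minor 7th: Db
- major 9th: F
- perfect 11th: Ab

Eb, Gb, Bb, Db, F, Ab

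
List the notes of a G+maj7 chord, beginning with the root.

G+maj7 is an augmented major seventh built on G.
G — root
B — major 3rd
D# — augmented 5th
F# — major 7th

G – B – D# – F#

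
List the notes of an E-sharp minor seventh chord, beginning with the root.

E#  G#  B#  D#

E-sharp minor seventh is a minor seventh built on E#.
- root: E#
- minor 3rd: G#
- perfect 5th: B#
- minor 7th: D#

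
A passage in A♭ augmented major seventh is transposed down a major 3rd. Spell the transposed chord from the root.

Fb – Ab – C – Eb

A major 3rd down from Ab is Fb, so the new chord is Fb augmented major seventh.
Root: Fb
Major 3rd (3rd): Ab
Augmented 5th (5th): C
Major 7th (7th): Eb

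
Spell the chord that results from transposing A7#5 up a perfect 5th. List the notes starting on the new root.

E – G# – B# – D

A up a perfect 5th → E. New chord: E augmented seventh.
E — root
G# — major 3rd
B# — augmented 5th
D — minor 7th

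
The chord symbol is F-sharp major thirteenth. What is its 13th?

F-sharp major thirteenth is built on F-sharp; its 13th is a major 13th above the root.
A sixth above F uses the letter D, and the major 13th above F-sharp is D-sharp.

D-sharp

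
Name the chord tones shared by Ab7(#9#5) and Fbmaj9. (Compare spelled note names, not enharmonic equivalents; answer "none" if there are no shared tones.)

Ab7(#9#5) = A♭, C, E, G♭, B.
Fbmaj9 = F♭, A♭, C♭, E♭, G♭.
Shared: A♭, G♭.

A♭, G♭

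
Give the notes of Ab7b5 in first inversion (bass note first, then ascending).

Ab7b5 = Ab–C–Ebb–Gb; first inversion → third (C) lowest.

C, Ebb, Gb, Ab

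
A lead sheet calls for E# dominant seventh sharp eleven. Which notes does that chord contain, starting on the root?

E# dominant seventh sharp eleven is a dominant seventh sharp eleven built on E#.
root → E#
3rd (major 3rd) → G##
5th (perfect 5th) → B#
7th (minor 7th) → D#
11th (augmented 11th) → A##

E# – G## – B# – D# – A##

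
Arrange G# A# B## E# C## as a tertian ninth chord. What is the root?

Stacking in thirds gives A# – C## – E# – G# – B##, so A# is the root — A# dominant seventh sharp nine.

A#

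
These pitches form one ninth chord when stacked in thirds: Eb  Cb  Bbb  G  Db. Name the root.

Stacking in thirds gives Cb – Eb – G – Bbb – Db, so Cb is the root — Cb dominant ninth sharp five.

Cb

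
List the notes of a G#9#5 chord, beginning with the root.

G#9#5 is a dominant ninth sharp five built on G♯.
G♯ — root
B♯ — major 3rd
D𝄪 — augmented 5th
F♯ — minor 7th
A♯ — major 9th

G♯ B♯ D𝄪 F♯ A♯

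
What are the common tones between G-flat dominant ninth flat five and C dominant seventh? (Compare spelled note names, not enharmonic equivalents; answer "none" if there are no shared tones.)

G-flat dominant ninth flat five: G-flat B-flat D-double-flat F-flat A-flat
C dominant seventh: C E G B-flat
Common to both → B-flat.

B-flat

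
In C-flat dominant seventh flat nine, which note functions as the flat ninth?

Dbb

C-flat dominant seventh flat nine is built on Cb; its 9th is a minor 9th above the root.
A second above C uses the letter D, and the minor 9th above Cb is Dbb.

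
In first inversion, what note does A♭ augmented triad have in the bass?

A♭ augmented triad = A-flat–C–E. First inversion → third in the bass = C.

C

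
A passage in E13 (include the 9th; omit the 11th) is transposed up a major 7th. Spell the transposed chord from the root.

D#, F##, A#, C#, E#, B#

Transposed root: E → D# (major 7th up). So we spell D# dominant thirteenth:
- root: D#
- major 3rd: F##
- perfect 5th: A#
- minor 7th: C#
- major 9th: E#
- major 13th: B#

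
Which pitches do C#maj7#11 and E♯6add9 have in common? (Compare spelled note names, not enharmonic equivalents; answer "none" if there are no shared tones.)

E#  B#  F##

C#maj7#11 = C#, E#, G#, B#, F##.
E♯6add9 = E#, G##, B#, C##, F##.
Shared: E#, B#, F##.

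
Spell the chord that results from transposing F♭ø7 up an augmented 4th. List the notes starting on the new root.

Bb – Db – Fb – Ab

Fb up an augmented 4th → Bb. New chord: Bb half-diminished seventh.
Bb — root
Db — minor 3rd
Fb — diminished 5th
Ab — minor 7th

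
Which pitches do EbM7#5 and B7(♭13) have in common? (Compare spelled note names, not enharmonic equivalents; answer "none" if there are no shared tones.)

G – B

EbM7#5 = Eb, G, B, D.
B7(♭13) = B, D#, F#, A, G.
Shared: G, B.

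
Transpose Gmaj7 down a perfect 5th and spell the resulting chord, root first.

C, E, G, B

A perfect 5th down from G is C, so the new chord is C major seventh.
Root: C
Major 3rd (3rd): E
Perfect 5th (5th): G
Major 7th (7th): B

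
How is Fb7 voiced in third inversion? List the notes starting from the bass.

E𝄫 – F♭ – A♭ – C♭

In root position, Fb7 is F♭–A♭–C♭–E𝄫.
Third inversion puts the seventh (E𝄫) in the bass.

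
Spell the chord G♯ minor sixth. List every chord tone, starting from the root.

G♯ minor sixth is a minor sixth built on G#.
- root: G#
- minor 3rd: B
- perfect 5th: D#
- major 6th: E#

G#, B, D#, E#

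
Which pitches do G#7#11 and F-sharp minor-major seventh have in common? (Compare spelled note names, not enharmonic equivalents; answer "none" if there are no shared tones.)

F#

G#7#11 = G#, B#, D#, F#, C##.
F-sharp minor-major seventh = F#, A, C#, E#.
Shared: F#.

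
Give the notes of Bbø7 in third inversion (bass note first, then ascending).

Ab Bb Db Fb

Bbø7 = Bb–Db–Fb–Ab; third inversion → seventh (Ab) lowest.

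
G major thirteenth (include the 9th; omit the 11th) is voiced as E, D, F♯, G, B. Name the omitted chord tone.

A

G major thirteenth = G, B, D, F♯, A, E. The voicing lacks the 9th (major 9th), A.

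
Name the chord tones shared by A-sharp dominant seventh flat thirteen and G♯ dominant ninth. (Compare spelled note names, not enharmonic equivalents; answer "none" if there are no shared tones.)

A-sharp – G-sharp – F-sharp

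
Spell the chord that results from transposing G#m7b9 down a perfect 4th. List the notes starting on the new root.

D♯, F♯, A♯, C♯, E

Transposed root: G♯ → D♯ (perfect 4th down). So we spell D♯ minor seventh flat nine:
Root: D♯
Minor 3rd (3rd): F♯
Perfect 5th (5th): A♯
Minor 7th (7th): C♯
Minor 9th (9th): E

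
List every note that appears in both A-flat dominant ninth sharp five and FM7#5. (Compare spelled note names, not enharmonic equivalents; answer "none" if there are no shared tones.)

A-flat dominant ninth sharp five: Ab C E Gb Bb
FM7#5: F A C# E
Common to both → E.

E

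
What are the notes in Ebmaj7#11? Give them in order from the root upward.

Root Eb, quality major seventh sharp eleven:
Eb — root
G — major 3rd
Bb — perfect 5th
D — major 7th
A — augmented 11th

Eb  G  Bb  D  A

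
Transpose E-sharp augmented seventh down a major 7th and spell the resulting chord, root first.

F-sharp A-sharp C-double-sharp E

A major 7th down from E-sharp is F-sharp, so the new chord is F-sharp augmented seventh.
root → F-sharp
3rd (major 3rd) → A-sharp
5th (augmented 5th) → C-double-sharp
7th (minor 7th) → E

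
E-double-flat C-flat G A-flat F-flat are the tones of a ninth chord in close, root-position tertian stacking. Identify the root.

Stacking in thirds gives F-flat – A-flat – C-flat – E-double-flat – G, so F-flat is the root — F-flat dominant seventh sharp nine.

F-flat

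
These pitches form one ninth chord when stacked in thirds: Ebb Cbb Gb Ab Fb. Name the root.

Stacking in thirds gives Fb – Ab – Cbb – Ebb – Gb, so Fb is the root — Fb dominant ninth flat five.

Fb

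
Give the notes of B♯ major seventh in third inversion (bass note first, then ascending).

In root position, B♯ major seventh is B#–D##–F##–A##.
Third inversion puts the seventh (A##) in the bass.

A##, B#, D##, F##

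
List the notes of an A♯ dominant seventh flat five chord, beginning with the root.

A♯ dominant seventh flat five: dominant seventh flat five on A#.
root → A#
3rd (major 3rd) → C##
5th (diminished 5th) → E
7th (minor 7th) → G#

A# – C## – E – G#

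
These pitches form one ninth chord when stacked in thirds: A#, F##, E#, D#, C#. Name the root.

Arranged so that each adjacent pair is a third by letter name: D# – F## – A# – C# – E#.
The bottom of that stack, D#, is the root (this is D# dominant ninth).

D#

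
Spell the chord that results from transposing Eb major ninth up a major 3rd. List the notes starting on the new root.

G – B – D – F-sharp – A

A major 3rd up from E-flat is G, so the new chord is G major ninth.
root → G
3rd (major 3rd) → B
5th (perfect 5th) → D
7th (major 7th) → F-sharp
9th (major 9th) → A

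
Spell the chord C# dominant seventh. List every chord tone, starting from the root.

C♯, E♯, G♯, B

C# dominant seventh: dominant seventh on C♯.
C♯ — root
E♯ — major 3rd
G♯ — perfect 5th
B — minor 7th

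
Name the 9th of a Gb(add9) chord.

Root of Gb(add9) = Gb. The 9th is a major 9th: Gb up a major 9th → Ab.

Ab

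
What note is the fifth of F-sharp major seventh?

C#

Root of F-sharp major seventh = F#. The 5th is a perfect 5th: F# up a perfect 5th → C#.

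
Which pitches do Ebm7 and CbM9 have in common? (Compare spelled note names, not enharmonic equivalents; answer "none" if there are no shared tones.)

Eb, Gb, Bb, Db

Ebm7 = Eb, Gb, Bb, Db.
CbM9 = Cb, Eb, Gb, Bb, Db.
Shared: Eb, Gb, Bb, Db.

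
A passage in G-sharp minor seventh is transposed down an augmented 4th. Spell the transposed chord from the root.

D F A C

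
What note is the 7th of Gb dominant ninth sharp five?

Gb dominant ninth sharp five is built on G-flat; its 7th is a minor 7th above the root.
A seventh above G uses the letter F, and the minor 7th above G-flat is F-flat.

F-flat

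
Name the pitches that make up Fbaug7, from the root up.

Fb, Ab, C, Ebb

Fbaug7 is an augmented seventh built on Fb.
root → Fb
3rd (major 3rd) → Ab
5th (augmented 5th) → C
7th (minor 7th) → Ebb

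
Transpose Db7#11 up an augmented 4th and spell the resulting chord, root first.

Db up an augmented 4th → G. New chord: G dominant seventh sharp eleven.
root → G
3rd (major 3rd) → B
5th (perfect 5th) → D
7th (minor 7th) → F
11th (augmented 11th) → C#

G, B, D, F, C#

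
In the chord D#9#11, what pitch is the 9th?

Root of D#9#11 = D#. The 9th is a major 9th: D# up a major 9th → E#.

E#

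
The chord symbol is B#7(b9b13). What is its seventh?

A#

B#7(b9b13) is built on B#; its 7th is a minor 7th above the root.
A seventh above B uses the letter A, and the minor 7th above B# is A#.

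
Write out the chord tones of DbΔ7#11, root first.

DbΔ7#11 is a major seventh sharp eleven built on Db.
Root: Db
Major 3rd (3rd): F
Perfect 5th (5th): Ab
Major 7th (7th): C
Augmented 11th (11th): G

Db F Ab C G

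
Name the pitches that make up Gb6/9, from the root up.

G♭ B♭ D♭ E♭ A♭

Gb6/9: six-nine on G♭.
root → G♭
3rd (major 3rd) → B♭
5th (perfect 5th) → D♭
6th (major 6th) → E♭
9th (major 9th) → A♭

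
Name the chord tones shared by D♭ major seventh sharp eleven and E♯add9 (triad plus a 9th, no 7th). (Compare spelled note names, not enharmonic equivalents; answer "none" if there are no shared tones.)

none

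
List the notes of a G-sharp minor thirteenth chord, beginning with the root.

G# B D# F# A# C# E#

G-sharp minor thirteenth: minor thirteenth on G#.
G# — root
B — minor 3rd
D# — perfect 5th
F# — minor 7th
A# — major 9th
C# — perfect 11th
E# — major 13th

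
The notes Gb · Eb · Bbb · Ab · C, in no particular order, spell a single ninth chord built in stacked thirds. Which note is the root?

Stacking in thirds gives Ab – C – Eb – Gb – Bbb, so Ab is the root — Ab dominant seventh flat nine.

Ab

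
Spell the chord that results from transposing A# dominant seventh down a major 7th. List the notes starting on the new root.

B, D♯, F♯, A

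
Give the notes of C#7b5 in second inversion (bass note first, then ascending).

In root position, C#7b5 is C#–E#–G–B.
Second inversion puts the fifth (G) in the bass.

G B C# E#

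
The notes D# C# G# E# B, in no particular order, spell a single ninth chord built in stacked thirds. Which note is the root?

Stacking in thirds gives C# – E# – G# – B – D#, so C# is the root — C# dominant ninth.

C#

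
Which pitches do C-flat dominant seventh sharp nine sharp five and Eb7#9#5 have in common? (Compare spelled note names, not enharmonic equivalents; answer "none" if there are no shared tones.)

C-flat dominant seventh sharp nine sharp five = C♭, E♭, G, B𝄫, D.
Eb7#9#5 = E♭, G, B, D♭, F♯.
Shared: E♭, G.

E♭, G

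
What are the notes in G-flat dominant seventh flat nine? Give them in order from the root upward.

G-flat dominant seventh flat nine is a dominant seventh flat nine built on G-flat.
G-flat — root
B-flat — major 3rd
D-flat — perfect 5th
F-flat — minor 7th
A-double-flat — minor 9th

G-flat, B-flat, D-flat, F-flat, A-double-flat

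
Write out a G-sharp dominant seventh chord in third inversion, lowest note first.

F-sharp – G-sharp – B-sharp – D-sharp

In root position, G-sharp dominant seventh is G-sharp–B-sharp–D-sharp–F-sharp.
Third inversion puts the seventh (F-sharp) in the bass.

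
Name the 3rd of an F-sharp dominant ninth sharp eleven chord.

F-sharp dominant ninth sharp eleven is built on F#; its 3rd is a major 3rd above the root.
A third above F uses the letter A, and the major 3rd above F# is A#.

A#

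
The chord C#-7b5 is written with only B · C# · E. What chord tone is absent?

C#-7b5 = C#, E, G, B. The voicing lacks the 5th (diminished 5th), G.

G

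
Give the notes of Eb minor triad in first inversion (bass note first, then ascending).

G-flat, B-flat, E-flat

In root position, Eb minor triad is E-flat–G-flat–B-flat.
First inversion puts the third (G-flat) in the bass.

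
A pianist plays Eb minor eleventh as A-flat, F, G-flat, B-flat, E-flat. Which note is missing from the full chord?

D-flat

The full Eb minor eleventh chord is E-flat, G-flat, B-flat, D-flat, F, A-flat.
Comparing with the voicing, the minor 7th (7th) — D-flat — is absent.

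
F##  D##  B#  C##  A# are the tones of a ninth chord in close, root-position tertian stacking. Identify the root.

Arranged so that each adjacent pair is a third by letter name: B# – D## – F## – A# – C##.
The bottom of that stack, B#, is the root (this is B# dominant ninth).

B#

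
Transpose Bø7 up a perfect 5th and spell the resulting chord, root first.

A perfect 5th up from B is F#, so the new chord is F# half-diminished seventh.
F# — root
A — minor 3rd
C — diminished 5th
E — minor 7th

F#  A  C  E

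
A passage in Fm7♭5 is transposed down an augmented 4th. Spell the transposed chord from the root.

Cb, Ebb, Gbb, Bbb

An augmented 4th down from F is Cb, so the new chord is Cb half-diminished seventh.
Cb — root
Ebb — minor 3rd
Gbb — diminished 5th
Bbb — minor 7th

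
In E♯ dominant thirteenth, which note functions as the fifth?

E♯ dominant thirteenth is built on E-sharp; its 5th is a perfect 5th above the root.
A fifth above E uses the letter B, and the perfect 5th above E-sharp is B-sharp.

B-sharp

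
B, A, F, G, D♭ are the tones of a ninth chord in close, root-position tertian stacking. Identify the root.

G

Arranged so that each adjacent pair is a third by letter name: G – B – D♭ – F – A.
The bottom of that stack, G, is the root (this is G dominant ninth flat five).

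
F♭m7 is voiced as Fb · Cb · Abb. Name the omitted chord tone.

The full F♭m7 chord is Fb, Abb, Cb, Ebb.
Comparing with the voicing, the minor 7th (7th) — Ebb — is absent.

Ebb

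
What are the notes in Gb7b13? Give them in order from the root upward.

G♭ – B♭ – D♭ – F♭ – E𝄫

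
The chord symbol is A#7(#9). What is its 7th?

A#7(#9) is built on A#; its 7th is a minor 7th above the root.
A seventh above A uses the letter G, and the minor 7th above A# is G#.

G#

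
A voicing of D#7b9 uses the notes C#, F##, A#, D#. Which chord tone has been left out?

E

D#7b9 = D#, F##, A#, C#, E. The voicing lacks the 9th (minor 9th), E.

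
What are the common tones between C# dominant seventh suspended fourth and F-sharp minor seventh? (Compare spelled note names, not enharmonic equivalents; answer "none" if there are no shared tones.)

C# dominant seventh suspended fourth: C-sharp F-sharp G-sharp B
F-sharp minor seventh: F-sharp A C-sharp E
Common to both → C-sharp, F-sharp.

C-sharp, F-sharp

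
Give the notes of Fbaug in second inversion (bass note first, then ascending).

C, Fb, Ab

Fbaug = Fb–Ab–C; second inversion → fifth (C) lowest.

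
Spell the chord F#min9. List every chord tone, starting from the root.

F# A C# E G#

Root F#, quality minor ninth:
root → F#
3rd (minor 3rd) → A
5th (perfect 5th) → C#
7th (minor 7th) → E
9th (major 9th) → G#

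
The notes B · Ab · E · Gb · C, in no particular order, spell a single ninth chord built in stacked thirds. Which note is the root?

Arranged so that each adjacent pair is a third by letter name: Ab – C – E – Gb – B.
The bottom of that stack, Ab, is the root (this is Ab dominant seventh sharp nine sharp five).

Ab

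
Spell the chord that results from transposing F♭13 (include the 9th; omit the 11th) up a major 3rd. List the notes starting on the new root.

Ab – C – Eb – Gb – Bb – F

Transposed root: Fb → Ab (major 3rd up). So we spell Ab dominant thirteenth:
root → Ab
3rd (major 3rd) → C
5th (perfect 5th) → Eb
7th (minor 7th) → Gb
9th (major 9th) → Bb
13th (major 13th) → F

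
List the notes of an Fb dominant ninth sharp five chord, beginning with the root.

Root F-flat, quality dominant ninth sharp five:
- root: F-flat
- major 3rd: A-flat
- augmented 5th: C
- minor 7th: E-double-flat
- major 9th: G-flat

F-flat  A-flat  C  E-double-flat  G-flat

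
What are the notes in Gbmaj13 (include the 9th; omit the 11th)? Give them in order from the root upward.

Gb, Bb, Db, F, Ab, Eb

Root Gb, quality major thirteenth:
Gb — root
Bb — major 3rd
Db — perfect 5th
F — major 7th
Ab — major 9th
Eb — major 13th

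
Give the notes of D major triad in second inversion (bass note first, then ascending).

A, D, F#

D major triad = D–F#–A; second inversion → fifth (A) lowest.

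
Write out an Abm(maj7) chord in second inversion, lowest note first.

Abm(maj7) = Ab–Cb–Eb–G; second inversion → fifth (Eb) lowest.

Eb G Ab Cb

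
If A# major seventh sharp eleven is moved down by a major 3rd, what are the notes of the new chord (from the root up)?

A# down a major 3rd → F#. New chord: F# major seventh sharp eleven.
- root: F#
- major 3rd: A#
- perfect 5th: C#
- major 7th: E#
- augmented 11th: B#

F# – A# – C# – E# – B#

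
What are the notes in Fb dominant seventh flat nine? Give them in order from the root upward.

Fb dominant seventh flat nine is a dominant seventh flat nine built on Fb.
root → Fb
3rd (major 3rd) → Ab
5th (perfect 5th) → Cb
7th (minor 7th) → Ebb
9th (minor 9th) → Gbb

Fb Ab Cb Ebb Gbb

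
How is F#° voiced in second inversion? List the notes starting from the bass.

C F# A

F#° = F#–A–C; second inversion → fifth (C) lowest.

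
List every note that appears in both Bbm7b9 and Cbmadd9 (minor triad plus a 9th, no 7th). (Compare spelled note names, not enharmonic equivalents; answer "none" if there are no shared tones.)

Bbm7b9 = Bb, Db, F, Ab, Cb.
Cbmadd9 = Cb, Ebb, Gb, Db.
Shared: Db, Cb.

Db  Cb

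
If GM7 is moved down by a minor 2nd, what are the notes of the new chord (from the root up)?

F# – A# – C# – E#

Transposed root: G → F# (minor 2nd down). So we spell F# major seventh:
F# — root
A# — major 3rd
C# — perfect 5th
E# — major 7th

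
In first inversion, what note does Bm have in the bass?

Bm in root position is B–D–F♯.
First inversion places the third in the bass, which is D.

D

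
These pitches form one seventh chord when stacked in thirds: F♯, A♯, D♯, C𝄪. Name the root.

D♯

Stacking in thirds gives D♯ – F♯ – A♯ – C𝄪, so D♯ is the root — D♯ minor-major seventh.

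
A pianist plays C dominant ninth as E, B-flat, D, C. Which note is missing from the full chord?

G

The full C dominant ninth chord is C, E, G, B-flat, D.
Comparing with the voicing, the perfect 5th (5th) — G — is absent.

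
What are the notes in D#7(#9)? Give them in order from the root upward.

Root D#, quality dominant seventh sharp nine:
- root: D#
- major 3rd: F##
- perfect 5th: A#
- minor 7th: C#
- augmented 9th: E##

D# F## A# C# E##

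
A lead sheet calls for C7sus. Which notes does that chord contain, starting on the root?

C – F – G – Bb

C7sus: dominant seventh suspended fourth on C.
- root: C
- perfect 4th: F
- perfect 5th: G
- minor 7th: Bb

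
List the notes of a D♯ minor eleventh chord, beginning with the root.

D-sharp F-sharp A-sharp C-sharp E-sharp G-sharp

D♯ minor eleventh is a minor eleventh built on D-sharp.
root → D-sharp
3rd (minor 3rd) → F-sharp
5th (perfect 5th) → A-sharp
7th (minor 7th) → C-sharp
9th (major 9th) → E-sharp
11th (perfect 11th) → G-sharp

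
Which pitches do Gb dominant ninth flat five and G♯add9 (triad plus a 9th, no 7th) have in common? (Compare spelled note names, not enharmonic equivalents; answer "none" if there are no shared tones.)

none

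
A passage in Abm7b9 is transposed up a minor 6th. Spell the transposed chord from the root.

A minor 6th up from Ab is Fb, so the new chord is Fb minor seventh flat nine.
Root: Fb
Minor 3rd (3rd): Abb
Perfect 5th (5th): Cb
Minor 7th (7th): Ebb
Minor 9th (9th): Gbb

Fb – Abb – Cb – Ebb – Gbb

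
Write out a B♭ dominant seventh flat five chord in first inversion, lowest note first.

D, F-flat, A-flat, B-flat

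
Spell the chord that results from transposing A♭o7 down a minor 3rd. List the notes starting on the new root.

Ab down a minor 3rd → F. New chord: F diminished seventh.
- root: F
- minor 3rd: Ab
- diminished 5th: Cb
- diminished 7th: Ebb

F, Ab, Cb, Ebb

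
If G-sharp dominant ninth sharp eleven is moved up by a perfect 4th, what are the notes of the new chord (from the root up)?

A perfect 4th up from G-sharp is C-sharp, so the new chord is C-sharp dominant ninth sharp eleven.
C-sharp — root
E-sharp — major 3rd
G-sharp — perfect 5th
B — minor 7th
D-sharp — major 9th
F-double-sharp — augmented 11th

C-sharp – E-sharp – G-sharp – B – D-sharp – F-double-sharp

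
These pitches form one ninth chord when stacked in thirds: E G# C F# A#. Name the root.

Stacking in thirds gives F# – A# – C – E – G#, so F# is the root — F# dominant ninth flat five.

F#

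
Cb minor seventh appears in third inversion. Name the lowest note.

Cb minor seventh = Cb–Ebb–Gb–Bbb. Third inversion → seventh in the bass = Bbb.

Bbb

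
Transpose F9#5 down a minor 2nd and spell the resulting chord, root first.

E G♯ B♯ D F♯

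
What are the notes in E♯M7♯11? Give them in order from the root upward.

E# – G## – B# – D## – A##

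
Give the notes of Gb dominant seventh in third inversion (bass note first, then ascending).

F-flat – G-flat – B-flat – D-flat

In root position, Gb dominant seventh is G-flat–B-flat–D-flat–F-flat.
Third inversion puts the seventh (F-flat) in the bass.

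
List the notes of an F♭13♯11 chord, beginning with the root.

F♭13♯11 is a dominant thirteenth sharp eleven built on Fb.
Root: Fb
Major 3rd (3rd): Ab
Perfect 5th (5th): Cb
Minor 7th (7th): Ebb
Major 9th (9th): Gb
Augmented 11th (11th): Bb
Major 13th (13th): Db

Fb Ab Cb Ebb Gb Bb Db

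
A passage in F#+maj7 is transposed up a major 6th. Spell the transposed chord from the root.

D♯ – F𝄪 – A𝄪 – C𝄪

F♯ up a major 6th → D♯. New chord: D♯ augmented major seventh.
root → D♯
3rd (major 3rd) → F𝄪
5th (augmented 5th) → A𝄪
7th (major 7th) → C𝄪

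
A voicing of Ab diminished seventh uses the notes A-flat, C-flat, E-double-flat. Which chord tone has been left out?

G-double-flat

The full Ab diminished seventh chord is A-flat, C-flat, E-double-flat, G-double-flat.
Comparing with the voicing, the diminished 7th (7th) — G-double-flat — is absent.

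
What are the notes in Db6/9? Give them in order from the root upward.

Db, F, Ab, Bb, Eb

Root Db, quality six-nine:
root → Db
3rd (major 3rd) → F
5th (perfect 5th) → Ab
6th (major 6th) → Bb
9th (major 9th) → Eb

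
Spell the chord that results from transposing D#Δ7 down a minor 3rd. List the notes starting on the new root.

D# down a minor 3rd → B#. New chord: B# major seventh.
Root: B#
Major 3rd (3rd): D##
Perfect 5th (5th): F##
Major 7th (7th): A##

B# – D## – F## – A##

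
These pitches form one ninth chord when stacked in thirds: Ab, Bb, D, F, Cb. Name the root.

Arranged so that each adjacent pair is a third by letter name: Bb – D – F – Ab – Cb.
The bottom of that stack, Bb, is the root (this is Bb dominant seventh flat nine).

Bb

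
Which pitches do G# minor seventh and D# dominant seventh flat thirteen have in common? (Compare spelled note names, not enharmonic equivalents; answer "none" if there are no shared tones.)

B  D#

G# minor seventh: G# B D# F#
D# dominant seventh flat thirteen: D# F## A# C# B
Common to both → B, D#.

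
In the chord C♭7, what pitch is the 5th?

C♭7 is built on C♭; its 5th is a perfect 5th above the root.
A fifth above C uses the letter G, and the perfect 5th above C♭ is G♭.

G♭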